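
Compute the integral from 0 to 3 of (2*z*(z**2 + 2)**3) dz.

Let u = z**2 + 2, so du = 2*z dz. When z = 0, u = 2; when z = 3, u = 11.
The integral becomes ∫ u**3 du from 2 to 11, with antiderivative u**4/4.
Back in z: F(z) = (z**2 + 2)**4/4.
Then F(3) - F(0) = (14641/4) - (4) = 14625/4.

14625/4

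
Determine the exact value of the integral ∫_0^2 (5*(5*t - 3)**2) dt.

370/3

Let u = 5*t - 3, so du = 5 dt. When t = 0, u = -3; when t = 2, u = 7.
The integral becomes ∫ u**2 du from -3 to 7, with antiderivative u**3/3.
Back in t: F(t) = (5*t - 3)**3/3.
Then F(2) - F(0) = (343/3) - (-9) = 370/3.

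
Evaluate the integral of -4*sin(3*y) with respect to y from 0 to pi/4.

-4/3 - 2*sqrt(2)/3

An antiderivative is F(y) = 4*cos(3*y)/3.
Then F(pi/4) - F(0) = (-2*sqrt(2)/3) - (4/3) = -4/3 - 2*sqrt(2)/3.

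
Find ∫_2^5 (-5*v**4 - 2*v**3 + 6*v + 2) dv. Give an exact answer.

By the power rule, an antiderivative is F(v) = -v**5 - v**4/2 + 3*v**2 + 2*v.
Then F(5) - F(2) = (-6705/2) - (-24) = -6657/2.

-6657/2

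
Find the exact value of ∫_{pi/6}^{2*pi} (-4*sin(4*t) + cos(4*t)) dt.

3/2 - sqrt(3)/8

An antiderivative is F(t) = sin(4*t)/4 + cos(4*t).
Then F(2*pi) - F(pi/6) = (1) - (-1/2 + sqrt(3)/8) = 3/2 - sqrt(3)/8.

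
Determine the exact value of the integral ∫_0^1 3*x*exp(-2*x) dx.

3/4 - 9*exp(-2)/4

Integrate by parts once (u = x, dv = 3*exp(-2*x) dx).
An antiderivative is F(x) = (-6*x - 3)*exp(-2*x)/4.
Then F(1) - F(0) = (-9*exp(-2)/4) - (-3/4) = 3/4 - 9*exp(-2)/4.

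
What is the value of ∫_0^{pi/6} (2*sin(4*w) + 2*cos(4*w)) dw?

sqrt(3)/4 + 3/4

An antiderivative is F(w) = sin(4*w)/2 - cos(4*w)/2.
Then F(pi/6) - F(0) = (1/4 + sqrt(3)/4) - (-1/2) = sqrt(3)/4 + 3/4.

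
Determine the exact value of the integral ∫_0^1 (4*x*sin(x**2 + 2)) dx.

Let u = x**2 + 2, so du = 2*x dx. When x = 0, u = 2; when x = 1, u = 3.
The integral becomes 2·∫ sin(u) du from 2 to 3, with antiderivative -2*cos(u).
Back in x: F(x) = -2*cos(x**2 + 2).
Then F(1) - F(0) = (-2*cos(3)) - (-2*cos(2)) = 2*cos(2) - 2*cos(3).

2*cos(2) - 2*cos(3)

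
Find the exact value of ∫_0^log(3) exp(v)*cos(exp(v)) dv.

Let u = exp(v), so du = exp(v) dv. When v = 0, u = 1; when v = log(3), u = 3.
The integral becomes ∫ cos(u) du from 1 to 3, with antiderivative sin(u).
Back in v: F(v) = sin(exp(v)).
Then F(log(3)) - F(0) = (sin(3)) - (sin(1)) = -sin(1) + sin(3).

-sin(1) + sin(3)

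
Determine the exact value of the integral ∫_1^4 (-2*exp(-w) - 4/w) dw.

An antiderivative is F(w) = -4*log(w) + 2*exp(-w).
Then F(4) - F(1) = (-8*log(2) + 2*exp(-4)) - (2*exp(-1)) = -8*log(2) - 2*exp(-1) + 2*exp(-4).

-8*log(2) - 2*exp(-1) + 2*exp(-4)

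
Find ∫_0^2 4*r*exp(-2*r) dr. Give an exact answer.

1 - 5*exp(-4)

Integrate by parts once (u = r, dv = 4*exp(-2*r) dr).
An antiderivative is F(r) = (-2*r - 1)*exp(-2*r).
Then F(2) - F(0) = (-5*exp(-4)) - (-1) = 1 - 5*exp(-4).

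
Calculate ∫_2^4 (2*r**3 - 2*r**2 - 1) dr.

By the power rule, an antiderivative is F(r) = r**4/2 - 2*r**3/3 - r.
Then F(4) - F(2) = (244/3) - (2/3) = 242/3.

242/3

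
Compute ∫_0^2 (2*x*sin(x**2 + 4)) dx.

cos(4) - cos(8)

Let u = x**2 + 4, so du = 2*x dx. When x = 0, u = 4; when x = 2, u = 8.
The integral becomes ∫ sin(u) du from 4 to 8, with antiderivative -cos(u).
Back in x: F(x) = -cos(x**2 + 4).
Then F(2) - F(0) = (-cos(8)) - (-cos(4)) = cos(4) - cos(8).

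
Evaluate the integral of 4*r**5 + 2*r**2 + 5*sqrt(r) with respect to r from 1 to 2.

By the power rule, an antiderivative is F(r) = 2*r**6/3 + 10*r**(3/2)/3 + 2*r**3/3.
Then F(2) - F(1) = (20*sqrt(2)/3 + 48) - (14/3) = 20*sqrt(2)/3 + 130/3.

20*sqrt(2)/3 + 130/3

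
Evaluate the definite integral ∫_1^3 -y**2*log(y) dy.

26/9 - 9*log(3)

Integrate by parts once (u = ln y, dv = -y**2 dy).
An antiderivative is F(y) = -y**3*(3*log(y) - 1)/9.
Then F(3) - F(1) = (3 - 9*log(3)) - (1/9) = 26/9 - 9*log(3).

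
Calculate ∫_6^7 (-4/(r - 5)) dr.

An antiderivative is F(r) = -4*log(r - 5).
Then F(7) - F(6) = (-log(16)) - (0) = -log(16).

-log(16)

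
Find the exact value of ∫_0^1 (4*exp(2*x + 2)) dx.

-2*(1 - exp(2))*exp(2)

Let u = 2*x + 2, so du = 2 dx. When x = 0, u = 2; when x = 1, u = 4.
The integral becomes 2·∫ exp(u) du from 2 to 4, with antiderivative 2*exp(u).
Back in x: F(x) = 2*exp(2*x + 2).
Then F(1) - F(0) = (2*exp(4)) - (2*exp(2)) = -2*(1 - exp(2))*exp(2).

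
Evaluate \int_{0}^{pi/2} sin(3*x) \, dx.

1/3

An antiderivative is F(x) = -cos(3*x)/3.
Then F(pi/2) - F(0) = (0) - (-1/3) = 1/3.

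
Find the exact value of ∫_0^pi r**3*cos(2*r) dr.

3*pi**2/4

Integrate by parts 3 times (u = r^3, dv = cos(2*r) dr).
An antiderivative is F(r) = r**3*sin(2*r)/2 + 3*r**2*cos(2*r)/4 - 3*r*sin(2*r)/4 - 3*cos(2*r)/8.
Then F(pi) - F(0) = (-3/8 + 3*pi**2/4) - (-3/8) = 3*pi**2/4.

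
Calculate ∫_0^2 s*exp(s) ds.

1 + exp(2)

Integrate by parts once (u = s, dv = exp(s) ds).
An antiderivative is F(s) = (s - 1)*exp(s).
Then F(2) - F(0) = (exp(2)) - (-1) = 1 + exp(2).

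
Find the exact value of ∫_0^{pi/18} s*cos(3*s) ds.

Integrate by parts once (u = s, dv = cos(3*s) ds).
An antiderivative is F(s) = s*sin(3*s)/3 + cos(3*s)/9.
Then F(pi/18) - F(0) = (pi/108 + sqrt(3)/18) - (1/9) = -1/9 + pi/108 + sqrt(3)/18.

-1/9 + pi/108 + sqrt(3)/18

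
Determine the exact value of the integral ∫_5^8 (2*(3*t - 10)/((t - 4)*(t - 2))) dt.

8*log(2)

Factor the denominator: t**2 - 6*t + 8 = (t - 2)(t - 4).
Partial fractions: 2*(3*t - 10)/((t - 4)*(t - 2)) = 4/(t - 2) + 2/(t - 4).
An antiderivative is F(t) = 2*log(t - 4) + 4*log(t - 2).
Then F(8) - F(5) = (4*log(3) + 8*log(2)) - (log(81)) = 8*log(2).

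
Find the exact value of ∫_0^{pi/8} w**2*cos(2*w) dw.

Integrate by parts twice (u = w^2, dv = cos(2*w) dw).
An antiderivative is F(w) = w**2*sin(2*w)/2 + w*cos(2*w)/2 - sin(2*w)/4.
Then F(pi/8) - F(0) = (sqrt(2)*(-32 + pi**2 + 8*pi)/256) - (0) = sqrt(2)*(-32 + pi**2 + 8*pi)/256.

sqrt(2)*(-32 + pi**2 + 8*pi)/256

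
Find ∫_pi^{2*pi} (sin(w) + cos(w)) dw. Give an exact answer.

An antiderivative is F(w) = sin(w) - cos(w).
Then F(2*pi) - F(pi) = (-1) - (1) = -2.

-2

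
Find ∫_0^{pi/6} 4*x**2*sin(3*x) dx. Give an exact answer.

-8/27 + 4*pi/27

Integrate by parts twice (u = x^2, dv = 4*sin(3*x) dx).
An antiderivative is F(x) = -4*x**2*cos(3*x)/3 + 8*x*sin(3*x)/9 + 8*cos(3*x)/27.
Then F(pi/6) - F(0) = (4*pi/27) - (8/27) = -8/27 + 4*pi/27.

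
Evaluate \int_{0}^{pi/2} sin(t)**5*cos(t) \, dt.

1/6

Let u = sin(t), so du = cos(t) dt. When t = 0, u = 0; when t = pi/2, u = 1.
The integral becomes ∫ u**5 du from 0 to 1, with antiderivative u**6/6.
Back in t: F(t) = sin(t)**6/6.
Then F(pi/2) - F(0) = (1/6) - (0) = 1/6.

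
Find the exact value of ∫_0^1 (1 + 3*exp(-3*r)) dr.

2 - exp(-3)

An antiderivative is F(r) = r - exp(-3*r).
Then F(1) - F(0) = (1 - exp(-3)) - (-1) = 2 - exp(-3).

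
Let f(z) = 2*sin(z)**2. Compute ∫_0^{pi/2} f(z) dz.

pi/2

Use the identity sin^2(z) = (1 - cos(2*z))/2.
An antiderivative is F(z) = z - sin(2*z)/2.
Then F(pi/2) - F(0) = (pi/2) - (0) = pi/2.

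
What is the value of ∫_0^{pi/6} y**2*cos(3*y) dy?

-2/27 + pi**2/108

Integrate by parts twice (u = y^2, dv = cos(3*y) dy).
An antiderivative is F(y) = y**2*sin(3*y)/3 + 2*y*cos(3*y)/9 - 2*sin(3*y)/27.
Then F(pi/6) - F(0) = (-2/27 + pi**2/108) - (0) = -2/27 + pi**2/108.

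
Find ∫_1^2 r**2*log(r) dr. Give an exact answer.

Integrate by parts once (u = ln r, dv = r**2 dr).
An antiderivative is F(r) = r**3*(3*log(r) - 1)/9.
Then F(2) - F(1) = (-8/9 + 8*log(2)/3) - (-1/9) = -7/9 + 8*log(2)/3.

-7/9 + 8*log(2)/3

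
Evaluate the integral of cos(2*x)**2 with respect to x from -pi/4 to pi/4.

Use the identity cos^2(2*x) = (1 + cos(4*x))/2.
An antiderivative is F(x) = x/2 + sin(4*x)/8.
Then F(pi/4) - F(-pi/4) = (pi/8) - (-pi/8) = pi/4.

pi/4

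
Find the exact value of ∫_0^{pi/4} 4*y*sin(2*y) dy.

Integrate by parts once (u = y, dv = 4*sin(2*y) dy).
An antiderivative is F(y) = -2*y*cos(2*y) + sin(2*y).
Then F(pi/4) - F(0) = (1) - (0) = 1.

1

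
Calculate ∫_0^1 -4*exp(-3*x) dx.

-4/3 + 4*exp(-3)/3

An antiderivative is F(x) = 4*exp(-3*x)/3.
Then F(1) - F(0) = (4*exp(-3)/3) - (4/3) = -4/3 + 4*exp(-3)/3.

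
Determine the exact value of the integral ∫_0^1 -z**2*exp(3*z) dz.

2/27 - 5*exp(3)/27

Integrate by parts twice (u = z^2, dv = -exp(3*z) dz).
An antiderivative is F(z) = (-9*z**2 + 6*z - 2)*exp(3*z)/27.
Then F(1) - F(0) = (-5*exp(3)/27) - (-2/27) = 2/27 - 5*exp(3)/27.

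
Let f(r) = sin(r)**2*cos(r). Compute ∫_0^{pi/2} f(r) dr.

1/3

Let u = sin(r), so du = cos(r) dr. When r = 0, u = 0; when r = pi/2, u = 1.
The integral becomes ∫ u**2 du from 0 to 1, with antiderivative u**3/3.
Back in r: F(r) = sin(r)**3/3.
Then F(pi/2) - F(0) = (1/3) - (0) = 1/3.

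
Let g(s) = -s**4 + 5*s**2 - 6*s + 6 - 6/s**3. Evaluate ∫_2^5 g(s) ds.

-46923/100

By the power rule, an antiderivative is F(s) = -s**5/5 + 5*s**3/3 - 3*s**2 + 6*s + 3/s**2.
Then F(5) - F(2) = (-34616/75) - (461/60) = -46923/100.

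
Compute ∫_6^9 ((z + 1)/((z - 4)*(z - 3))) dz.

Factor the denominator: z**2 - 7*z + 12 = (z - 3)(z - 4).
Partial fractions: (z + 1)/((z - 4)*(z - 3)) = -4/(z - 3) + 5/(z - 4).
An antiderivative is F(z) = 5*log(z - 4) - 4*log(z - 3).
Then F(9) - F(6) = (-4*log(3) - 4*log(2) + 5*log(5)) - (log(32/81)) = -9*log(2) + 5*log(5).

-9*log(2) + 5*log(5)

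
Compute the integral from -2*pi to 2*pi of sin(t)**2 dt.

2*pi

Use the identity sin^2(t) = (1 - cos(2*t))/2.
An antiderivative is F(t) = t/2 - sin(2*t)/4.
Then F(2*pi) - F(-2*pi) = (pi) - (-pi) = 2*pi.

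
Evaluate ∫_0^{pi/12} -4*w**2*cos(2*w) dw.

Integrate by parts twice (u = w^2, dv = -4*cos(2*w) dw).
An antiderivative is F(w) = -2*w**2*sin(2*w) - 2*w*cos(2*w) + sin(2*w).
Then F(pi/12) - F(0) = (-sqrt(3)*pi/12 - pi**2/144 + 1/2) - (0) = -sqrt(3)*pi/12 - pi**2/144 + 1/2.

-sqrt(3)*pi/12 - pi**2/144 + 1/2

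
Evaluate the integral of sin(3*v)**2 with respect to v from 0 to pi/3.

Use the identity sin^2(3*v) = (1 - cos(6*v))/2.
An antiderivative is F(v) = v/2 - sin(6*v)/12.
Then F(pi/3) - F(0) = (pi/6) - (0) = pi/6.

pi/6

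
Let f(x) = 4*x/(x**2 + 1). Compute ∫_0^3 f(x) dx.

log(100)

Let u = x**2 + 1, so du = 2*x dx. When x = 0, u = 1; when x = 3, u = 10.
The integral becomes 2·∫ 1/u du from 1 to 10, with antiderivative 2*log(u).
Back in x: F(x) = 2*log(x**2 + 1).
Then F(3) - F(0) = (log(100)) - (0) = log(100).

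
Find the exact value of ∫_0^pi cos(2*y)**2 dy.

pi/2

Use the identity cos^2(2*y) = (1 + cos(4*y))/2.
An antiderivative is F(y) = y/2 + sin(4*y)/8.
Then F(pi) - F(0) = (pi/2) - (0) = pi/2.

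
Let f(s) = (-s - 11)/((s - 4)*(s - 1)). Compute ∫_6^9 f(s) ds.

-9*log(5) + 17*log(2)

Factor the denominator: s**2 - 5*s + 4 = (s - 1)(s - 4).
Partial fractions: (-s - 11)/((s - 4)*(s - 1)) = 4/(s - 1) - 5/(s - 4).
An antiderivative is F(s) = -5*log(s - 4) + 4*log(s - 1).
Then F(9) - F(6) = (-5*log(5) + 12*log(2)) - (-5*log(2) + 4*log(5)) = -9*log(5) + 17*log(2).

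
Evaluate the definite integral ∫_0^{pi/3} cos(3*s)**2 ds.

Use the identity cos^2(3*s) = (1 + cos(6*s))/2.
An antiderivative is F(s) = s/2 + sin(6*s)/12.
Then F(pi/3) - F(0) = (pi/6) - (0) = pi/6.

pi/6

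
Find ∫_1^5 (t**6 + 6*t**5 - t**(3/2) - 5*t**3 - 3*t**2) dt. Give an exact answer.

905834/35 - 10*sqrt(5)

By the power rule, an antiderivative is F(t) = t**7/7 + t**6 - 2*t**(5/2)/5 - 5*t**4/4 - t**3.
Then F(5) - F(1) = (724625/28 - 10*sqrt(5)) - (-211/140) = 905834/35 - 10*sqrt(5).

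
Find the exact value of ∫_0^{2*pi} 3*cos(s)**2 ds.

Use the identity cos^2(s) = (1 + cos(2*s))/2.
An antiderivative is F(s) = 3*s/2 + 3*sin(2*s)/4.
Then F(2*pi) - F(0) = (3*pi) - (0) = 3*pi.

3*pi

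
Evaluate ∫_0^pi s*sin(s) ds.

pi

Integrate by parts once (u = s, dv = sin(s) ds).
An antiderivative is F(s) = -s*cos(s) + sin(s).
Then F(pi) - F(0) = (pi) - (0) = pi.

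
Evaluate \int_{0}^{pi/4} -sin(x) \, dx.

An antiderivative is F(x) = cos(x).
Then F(pi/4) - F(0) = (sqrt(2)/2) - (1) = -1 + sqrt(2)/2.

-1 + sqrt(2)/2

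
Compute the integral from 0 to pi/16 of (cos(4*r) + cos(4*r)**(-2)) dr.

An antiderivative is F(r) = sin(4*r)/4 + tan(4*r)/4.
Then F(pi/16) - F(0) = (sqrt(2)/8 + 1/4) - (0) = sqrt(2)/8 + 1/4.

sqrt(2)/8 + 1/4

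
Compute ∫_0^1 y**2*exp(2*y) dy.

Integrate by parts twice (u = y^2, dv = exp(2*y) dy).
An antiderivative is F(y) = (2*y**2 - 2*y + 1)*exp(2*y)/4.
Then F(1) - F(0) = (exp(2)/4) - (1/4) = -1/4 + exp(2)/4.

-1/4 + exp(2)/4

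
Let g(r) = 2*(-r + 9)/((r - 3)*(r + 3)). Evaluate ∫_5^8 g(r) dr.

-4*log(11) + 2*log(5) + 10*log(2)

Factor the denominator: r**2 - 9 = (r + 3)(r - 3).
Partial fractions: 2*(-r + 9)/((r - 3)*(r + 3)) = -4/(r + 3) + 2/(r - 3).
An antiderivative is F(r) = 2*log(r - 3) - 4*log(r + 3).
Then F(8) - F(5) = (-4*log(11) + 2*log(5)) - (-10*log(2)) = -4*log(11) + 2*log(5) + 10*log(2).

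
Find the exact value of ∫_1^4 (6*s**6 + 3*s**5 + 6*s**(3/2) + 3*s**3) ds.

2289801/140

By the power rule, an antiderivative is F(s) = 6*s**7/7 + s**6/2 + 12*s**(5/2)/5 + 3*s**4/4.
Then F(4) - F(1) = (572608/35) - (631/140) = 2289801/140.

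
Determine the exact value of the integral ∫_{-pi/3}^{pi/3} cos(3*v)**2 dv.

Use the identity cos^2(3*v) = (1 + cos(6*v))/2.
An antiderivative is F(v) = v/2 + sin(6*v)/12.
Then F(pi/3) - F(-pi/3) = (pi/6) - (-pi/6) = pi/3.

pi/3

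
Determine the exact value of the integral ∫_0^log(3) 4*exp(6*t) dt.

Let u = exp(t), so du = exp(t) dt. When t = 0, u = 1; when t = log(3), u = 3.
The integral becomes 4·∫ u**5 du from 1 to 3, with antiderivative 2*u**6/3.
Back in t: F(t) = 2*exp(6*t)/3.
Then F(log(3)) - F(0) = (486) - (2/3) = 1456/3.

1456/3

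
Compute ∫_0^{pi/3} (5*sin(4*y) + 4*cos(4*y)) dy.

An antiderivative is F(y) = sin(4*y) - 5*cos(4*y)/4.
Then F(pi/3) - F(0) = (5/8 - sqrt(3)/2) - (-5/4) = 15/8 - sqrt(3)/2.

15/8 - sqrt(3)/2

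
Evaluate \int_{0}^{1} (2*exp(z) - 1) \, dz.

-3 + 2*E

An antiderivative is F(z) = -z + 2*exp(z).
Then F(1) - F(0) = (-1 + 2*E) - (2) = -3 + 2*E.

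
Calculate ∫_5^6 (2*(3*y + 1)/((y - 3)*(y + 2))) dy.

Factor the denominator: y**2 - y - 6 = (y + 2)(y - 3).
Partial fractions: 2*(3*y + 1)/((y - 3)*(y + 2)) = 2/(y + 2) + 4/(y - 3).
An antiderivative is F(y) = 4*log(y - 3) + 2*log(y + 2).
Then F(6) - F(5) = (6*log(2) + 4*log(3)) - (4*log(2) + 2*log(7)) = -2*log(7) + 2*log(2) + 4*log(3).

-2*log(7) + 2*log(2) + 4*log(3)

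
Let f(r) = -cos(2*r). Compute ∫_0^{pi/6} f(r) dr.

An antiderivative is F(r) = -sin(2*r)/2.
Then F(pi/6) - F(0) = (-sqrt(3)/4) - (0) = -sqrt(3)/4.

-sqrt(3)/4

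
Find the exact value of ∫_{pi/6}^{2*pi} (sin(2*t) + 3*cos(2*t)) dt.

-3*sqrt(3)/4 - 1/4

An antiderivative is F(t) = 3*sin(2*t)/2 - cos(2*t)/2.
Then F(2*pi) - F(pi/6) = (-1/2) - (-1/4 + 3*sqrt(3)/4) = -3*sqrt(3)/4 - 1/4.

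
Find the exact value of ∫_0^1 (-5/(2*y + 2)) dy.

-5*log(2)/2

An antiderivative is F(y) = -5*log(2*y + 2)/2.
Then F(1) - F(0) = (-log(32)) - (-5*log(2)/2) = -5*log(2)/2.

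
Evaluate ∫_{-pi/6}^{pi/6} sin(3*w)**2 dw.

pi/6

Use the identity sin^2(3*w) = (1 - cos(6*w))/2.
An antiderivative is F(w) = w/2 - sin(6*w)/12.
Then F(pi/6) - F(-pi/6) = (pi/12) - (-pi/12) = pi/6.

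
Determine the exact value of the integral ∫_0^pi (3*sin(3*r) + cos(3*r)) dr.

An antiderivative is F(r) = sin(3*r)/3 - cos(3*r).
Then F(pi) - F(0) = (1) - (-1) = 2.

2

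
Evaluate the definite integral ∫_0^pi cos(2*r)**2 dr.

Use the identity cos^2(2*r) = (1 + cos(4*r))/2.
An antiderivative is F(r) = r/2 + sin(4*r)/8.
Then F(pi) - F(0) = (pi/2) - (0) = pi/2.

pi/2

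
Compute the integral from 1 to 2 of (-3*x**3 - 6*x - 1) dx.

By the power rule, an antiderivative is F(x) = -3*x**4/4 - 3*x**2 - x.
Then F(2) - F(1) = (-26) - (-19/4) = -85/4.

-85/4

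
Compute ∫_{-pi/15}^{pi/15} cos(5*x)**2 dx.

sqrt(3)/20 + pi/15

Use the identity cos^2(5*x) = (1 + cos(10*x))/2.
An antiderivative is F(x) = x/2 + sin(10*x)/20.
Then F(pi/15) - F(-pi/15) = (sqrt(3)/40 + pi/30) - (-pi/30 - sqrt(3)/40) = sqrt(3)/20 + pi/15.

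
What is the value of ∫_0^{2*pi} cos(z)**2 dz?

Use the identity cos^2(z) = (1 + cos(2*z))/2.
An antiderivative is F(z) = z/2 + sin(2*z)/4.
Then F(2*pi) - F(0) = (pi) - (0) = pi.

pi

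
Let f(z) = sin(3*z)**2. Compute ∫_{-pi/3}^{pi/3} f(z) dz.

Use the identity sin^2(3*z) = (1 - cos(6*z))/2.
An antiderivative is F(z) = z/2 - sin(6*z)/12.
Then F(pi/3) - F(-pi/3) = (pi/6) - (-pi/6) = pi/3.

pi/3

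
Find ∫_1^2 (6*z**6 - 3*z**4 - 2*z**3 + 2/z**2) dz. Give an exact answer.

5863/70

By the power rule, an antiderivative is F(z) = 6*z**7/7 - 3*z**5/5 - z**4/2 - 2/z.
Then F(2) - F(1) = (2853/35) - (-157/70) = 5863/70.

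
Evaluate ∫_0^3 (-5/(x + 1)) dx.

An antiderivative is F(x) = -5*log(x + 1).
Then F(3) - F(0) = (-10*log(2)) - (0) = -10*log(2).

-10*log(2)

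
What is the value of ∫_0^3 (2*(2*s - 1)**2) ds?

Let u = 2*s - 1, so du = 2 ds. When s = 0, u = -1; when s = 3, u = 5.
The integral becomes ∫ u**2 du from -1 to 5, with antiderivative u**3/3.
Back in s: F(s) = (2*s - 1)**3/3.
Then F(3) - F(0) = (125/3) - (-1/3) = 42.

42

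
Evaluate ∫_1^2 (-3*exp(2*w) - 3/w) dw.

An antiderivative is F(w) = -3*exp(2*w)/2 - 3*log(w).
Then F(2) - F(1) = (-3*exp(4)/2 - log(8)) - (-3*exp(2)/2) = -3*exp(4)/2 - log(8) + 3*exp(2)/2.

-3*exp(4)/2 - log(8) + 3*exp(2)/2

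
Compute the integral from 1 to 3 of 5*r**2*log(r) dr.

-130/9 + 45*log(3)

Integrate by parts once (u = ln r, dv = 5*r**2 dr).
An antiderivative is F(r) = 5*r**3*(3*log(r) - 1)/9.
Then F(3) - F(1) = (-15 + 45*log(3)) - (-5/9) = -130/9 + 45*log(3).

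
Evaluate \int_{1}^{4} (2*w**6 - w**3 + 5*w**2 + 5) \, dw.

By the power rule, an antiderivative is F(w) = 2*w**7/7 - w**4/4 + 5*w**3/3 + 5*w.
Then F(4) - F(1) = (99620/21) - (563/84) = 132639/28.

132639/28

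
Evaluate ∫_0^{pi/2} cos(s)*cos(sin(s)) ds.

Let u = sin(s), so du = cos(s) ds. When s = 0, u = 0; when s = pi/2, u = 1.
The integral becomes ∫ cos(u) du from 0 to 1, with antiderivative sin(u).
Back in s: F(s) = sin(sin(s)).
Then F(pi/2) - F(0) = (sin(1)) - (0) = sin(1).

sin(1)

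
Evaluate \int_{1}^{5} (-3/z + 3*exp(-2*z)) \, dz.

-3*log(5) - 3*exp(-10)/2 + 3*exp(-2)/2

An antiderivative is F(z) = -3*log(z) - 3*exp(-2*z)/2.
Then F(5) - F(1) = (-3*log(5) - 3*exp(-10)/2) - (-3*exp(-2)/2) = -3*log(5) - 3*exp(-10)/2 + 3*exp(-2)/2.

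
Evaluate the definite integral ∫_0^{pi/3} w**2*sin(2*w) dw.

Integrate by parts twice (u = w^2, dv = sin(2*w) dw).
An antiderivative is F(w) = -w**2*cos(2*w)/2 + w*sin(2*w)/2 + cos(2*w)/4.
Then F(pi/3) - F(0) = (-1/8 + pi**2/36 + sqrt(3)*pi/12) - (1/4) = -3/8 + pi**2/36 + sqrt(3)*pi/12.

-3/8 + pi**2/36 + sqrt(3)*pi/12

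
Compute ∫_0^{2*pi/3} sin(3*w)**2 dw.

pi/3

Use the identity sin^2(3*w) = (1 - cos(6*w))/2.
An antiderivative is F(w) = w/2 - sin(6*w)/12.
Then F(2*pi/3) - F(0) = (pi/3) - (0) = pi/3.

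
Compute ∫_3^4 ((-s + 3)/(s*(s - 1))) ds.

Factor the denominator: s**2 - s = s(s - 1).
Partial fractions: (-s + 3)/(s*(s - 1)) = -3/s + 2/(s - 1).
An antiderivative is F(s) = -3*log(s) + 2*log(s - 1).
Then F(4) - F(3) = (log(9/64)) - (log(4/27)) = -8*log(2) + 5*log(3).

-8*log(2) + 5*log(3)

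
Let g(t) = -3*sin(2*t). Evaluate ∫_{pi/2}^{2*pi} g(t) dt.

An antiderivative is F(t) = 3*cos(2*t)/2.
Then F(2*pi) - F(pi/2) = (3/2) - (-3/2) = 3.

3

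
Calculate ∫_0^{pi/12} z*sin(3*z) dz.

Integrate by parts once (u = z, dv = sin(3*z) dz).
An antiderivative is F(z) = -z*cos(3*z)/3 + sin(3*z)/9.
Then F(pi/12) - F(0) = (sqrt(2)*(4 - pi)/72) - (0) = sqrt(2)*(4 - pi)/72.

sqrt(2)*(4 - pi)/72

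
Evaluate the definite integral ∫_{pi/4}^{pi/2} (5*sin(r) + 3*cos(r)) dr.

sqrt(2) + 3

An antiderivative is F(r) = 3*sin(r) - 5*cos(r).
Then F(pi/2) - F(pi/4) = (3) - (-sqrt(2)) = sqrt(2) + 3.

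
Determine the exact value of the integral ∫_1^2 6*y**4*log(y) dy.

-186/25 + 192*log(2)/5

Integrate by parts once (u = ln y, dv = 6*y**4 dy).
An antiderivative is F(y) = 6*y**5*(5*log(y) - 1)/25.
Then F(2) - F(1) = (-192/25 + 192*log(2)/5) - (-6/25) = -186/25 + 192*log(2)/5.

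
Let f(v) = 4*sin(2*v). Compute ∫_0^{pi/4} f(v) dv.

2

An antiderivative is F(v) = -2*cos(2*v).
Then F(pi/4) - F(0) = (0) - (-2) = 2.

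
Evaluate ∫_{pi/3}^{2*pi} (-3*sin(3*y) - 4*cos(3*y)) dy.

2

An antiderivative is F(y) = -4*sin(3*y)/3 + cos(3*y).
Then F(2*pi) - F(pi/3) = (1) - (-1) = 2.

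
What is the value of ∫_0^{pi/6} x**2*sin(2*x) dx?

Integrate by parts twice (u = x^2, dv = sin(2*x) dx).
An antiderivative is F(x) = -x**2*cos(2*x)/2 + x*sin(2*x)/2 + cos(2*x)/4.
Then F(pi/6) - F(0) = (-pi**2/144 + 1/8 + sqrt(3)*pi/24) - (1/4) = -1/8 - pi**2/144 + sqrt(3)*pi/24.

-1/8 - pi**2/144 + sqrt(3)*pi/24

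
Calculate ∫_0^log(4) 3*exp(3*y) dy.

63

Let u = exp(y), so du = exp(y) dy. When y = 0, u = 1; when y = log(4), u = 4.
The integral becomes 3·∫ u**2 du from 1 to 4, with antiderivative u**3.
Back in y: F(y) = exp(3*y).
Then F(log(4)) - F(0) = (64) - (1) = 63.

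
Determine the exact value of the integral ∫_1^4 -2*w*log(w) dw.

15/2 - 32*log(2)

Integrate by parts once (u = ln w, dv = -2*w dw).
An antiderivative is F(w) = -w**2*(2*log(w) - 1)/2.
Then F(4) - F(1) = (8 - 32*log(2)) - (1/2) = 15/2 - 32*log(2).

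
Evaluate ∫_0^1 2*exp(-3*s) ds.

2/3 - 2*exp(-3)/3

An antiderivative is F(s) = -2*exp(-3*s)/3.
Then F(1) - F(0) = (-2*exp(-3)/3) - (-2/3) = 2/3 - 2*exp(-3)/3.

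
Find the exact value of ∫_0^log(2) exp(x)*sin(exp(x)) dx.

Let u = exp(x), so du = exp(x) dx. When x = 0, u = 1; when x = log(2), u = 2.
The integral becomes ∫ sin(u) du from 1 to 2, with antiderivative -cos(u).
Back in x: F(x) = -cos(exp(x)).
Then F(log(2)) - F(0) = (-cos(2)) - (-cos(1)) = -cos(2) + cos(1).

-cos(2) + cos(1)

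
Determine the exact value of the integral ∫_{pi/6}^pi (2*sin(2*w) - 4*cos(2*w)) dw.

-1/2 + sqrt(3)

An antiderivative is F(w) = -2*sin(2*w) - cos(2*w).
Then F(pi) - F(pi/6) = (-1) - (-sqrt(3) - 1/2) = -1/2 + sqrt(3).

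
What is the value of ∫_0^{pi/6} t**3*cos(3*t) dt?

Integrate by parts 3 times (u = t^3, dv = cos(3*t) dt).
An antiderivative is F(t) = t**3*sin(3*t)/3 + t**2*cos(3*t)/3 - 2*t*sin(3*t)/9 - 2*cos(3*t)/27.
Then F(pi/6) - F(0) = (pi*(-24 + pi**2)/648) - (-2/27) = -pi/27 + pi**3/648 + 2/27.

-pi/27 + pi**3/648 + 2/27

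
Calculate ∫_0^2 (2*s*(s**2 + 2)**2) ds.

208/3

Let u = s**2 + 2, so du = 2*s ds. When s = 0, u = 2; when s = 2, u = 6.
The integral becomes ∫ u**2 du from 2 to 6, with antiderivative u**3/3.
Back in s: F(s) = (s**2 + 2)**3/3.
Then F(2) - F(0) = (72) - (8/3) = 208/3.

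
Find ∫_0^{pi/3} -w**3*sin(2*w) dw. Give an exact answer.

-sqrt(3)*pi**2/24 - pi**3/108 + 3*sqrt(3)/16 + pi/8

Integrate by parts 3 times (u = w^3, dv = -sin(2*w) dw).
An antiderivative is F(w) = w**3*cos(2*w)/2 - 3*w**2*sin(2*w)/4 - 3*w*cos(2*w)/4 + 3*sin(2*w)/8.
Then F(pi/3) - F(0) = (-sqrt(3)*pi**2/24 - pi**3/108 + 3*sqrt(3)/16 + pi/8) - (0) = -sqrt(3)*pi**2/24 - pi**3/108 + 3*sqrt(3)/16 + pi/8.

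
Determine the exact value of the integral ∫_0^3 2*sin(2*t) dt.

Let u = 2*t, so du = 2 dt. When t = 0, u = 0; when t = 3, u = 6.
The integral becomes ∫ sin(u) du from 0 to 6, with antiderivative -cos(u).
Back in t: F(t) = -cos(2*t).
Then F(3) - F(0) = (-cos(6)) - (-1) = 1 - cos(6).

1 - cos(6)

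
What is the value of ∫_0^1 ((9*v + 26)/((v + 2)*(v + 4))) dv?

Factor the denominator: v**2 + 6*v + 8 = (v + 4)(v + 2).
Partial fractions: (9*v + 26)/((v + 2)*(v + 4)) = 5/(v + 4) + 4/(v + 2).
An antiderivative is F(v) = 4*log(v + 2) + 5*log(v + 4).
Then F(1) - F(0) = (4*log(3) + 5*log(5)) - (14*log(2)) = -14*log(2) + 4*log(3) + 5*log(5).

-14*log(2) + 4*log(3) + 5*log(5)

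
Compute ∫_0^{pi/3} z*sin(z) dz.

-pi/6 + sqrt(3)/2

Integrate by parts once (u = z, dv = sin(z) dz).
An antiderivative is F(z) = -z*cos(z) + sin(z).
Then F(pi/3) - F(0) = (-pi/6 + sqrt(3)/2) - (0) = -pi/6 + sqrt(3)/2.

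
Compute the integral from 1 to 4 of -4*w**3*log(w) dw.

Integrate by parts once (u = ln w, dv = -4*w**3 dw).
An antiderivative is F(w) = -w**4*(4*log(w) - 1)/4.
Then F(4) - F(1) = (64 - 512*log(2)) - (1/4) = 255/4 - 512*log(2).

255/4 - 512*log(2)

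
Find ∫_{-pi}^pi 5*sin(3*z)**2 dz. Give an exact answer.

Use the identity sin^2(3*z) = (1 - cos(6*z))/2.
An antiderivative is F(z) = 5*z/2 - 5*sin(6*z)/12.
Then F(pi) - F(-pi) = (5*pi/2) - (-5*pi/2) = 5*pi.

5*pi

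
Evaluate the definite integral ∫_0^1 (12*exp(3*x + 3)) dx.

Let u = 3*x + 3, so du = 3 dx. When x = 0, u = 3; when x = 1, u = 6.
The integral becomes 4·∫ exp(u) du from 3 to 6, with antiderivative 4*exp(u).
Back in x: F(x) = 4*exp(3*x + 3).
Then F(1) - F(0) = (4*exp(6)) - (4*exp(3)) = -4*(1 - exp(3))*exp(3).

-4*(1 - exp(3))*exp(3)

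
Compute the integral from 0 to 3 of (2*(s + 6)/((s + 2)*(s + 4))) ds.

Factor the denominator: s**2 + 6*s + 8 = (s + 4)(s + 2).
Partial fractions: 2*(s + 6)/((s + 2)*(s + 4)) = -2/(s + 4) + 4/(s + 2).
An antiderivative is F(s) = 4*log(s + 2) - 2*log(s + 4).
Then F(3) - F(0) = (-2*log(7) + 4*log(5)) - (0) = -2*log(7) + 4*log(5).

-2*log(7) + 4*log(5)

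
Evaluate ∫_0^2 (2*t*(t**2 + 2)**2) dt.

Let u = t**2 + 2, so du = 2*t dt. When t = 0, u = 2; when t = 2, u = 6.
The integral becomes ∫ u**2 du from 2 to 6, with antiderivative u**3/3.
Back in t: F(t) = (t**2 + 2)**3/3.
Then F(2) - F(0) = (72) - (8/3) = 208/3.

208/3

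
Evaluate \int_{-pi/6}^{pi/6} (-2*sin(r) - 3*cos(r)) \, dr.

-3

An antiderivative is F(r) = -3*sin(r) + 2*cos(r).
Then F(pi/6) - F(-pi/6) = (-3/2 + sqrt(3)) - (3/2 + sqrt(3)) = -3.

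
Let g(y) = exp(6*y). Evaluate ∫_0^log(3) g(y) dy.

Let u = exp(y), so du = exp(y) dy. When y = 0, u = 1; when y = log(3), u = 3.
The integral becomes ∫ u**5 du from 1 to 3, with antiderivative u**6/6.
Back in y: F(y) = exp(6*y)/6.
Then F(log(3)) - F(0) = (243/2) - (1/6) = 364/3.

364/3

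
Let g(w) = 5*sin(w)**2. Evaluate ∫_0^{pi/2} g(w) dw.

5*pi/4

Use the identity sin^2(w) = (1 - cos(2*w))/2.
An antiderivative is F(w) = 5*w/2 - 5*sin(2*w)/4.
Then F(pi/2) - F(0) = (5*pi/4) - (0) = 5*pi/4.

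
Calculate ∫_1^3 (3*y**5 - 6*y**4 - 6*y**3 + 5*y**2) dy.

By the power rule, an antiderivative is F(y) = y**6/2 - 6*y**5/5 - 3*y**4/2 + 5*y**3/3.
Then F(3) - F(1) = (-18/5) - (-8/15) = -46/15.

-46/15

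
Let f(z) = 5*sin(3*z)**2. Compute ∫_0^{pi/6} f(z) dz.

5*pi/12

Use the identity sin^2(3*z) = (1 - cos(6*z))/2.
An antiderivative is F(z) = 5*z/2 - 5*sin(6*z)/12.
Then F(pi/6) - F(0) = (5*pi/12) - (0) = 5*pi/12.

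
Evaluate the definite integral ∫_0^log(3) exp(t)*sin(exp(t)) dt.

Let u = exp(t), so du = exp(t) dt. When t = 0, u = 1; when t = log(3), u = 3.
The integral becomes ∫ sin(u) du from 1 to 3, with antiderivative -cos(u).
Back in t: F(t) = -cos(exp(t)).
Then F(log(3)) - F(0) = (-cos(3)) - (-cos(1)) = cos(1) - cos(3).

cos(1) - cos(3)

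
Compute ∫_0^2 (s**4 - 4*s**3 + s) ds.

By the power rule, an antiderivative is F(s) = s**5/5 - s**4 + s**2/2.
Then F(2) - F(0) = (-38/5) - (0) = -38/5.

-38/5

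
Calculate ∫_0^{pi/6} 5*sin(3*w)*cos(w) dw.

25/16

Use the identity sin(3*w)cos(w) = [sin(4*w) + sin(2*w)]/2.
An antiderivative is F(w) = -5*cos(2*w)/4 - 5*cos(4*w)/8.
Then F(pi/6) - F(0) = (-5/16) - (-15/8) = 25/16.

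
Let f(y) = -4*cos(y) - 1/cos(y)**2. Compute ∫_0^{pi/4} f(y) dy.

An antiderivative is F(y) = -4*sin(y) - tan(y).
Then F(pi/4) - F(0) = (-2*sqrt(2) - 1) - (0) = -2*sqrt(2) - 1.

-2*sqrt(2) - 1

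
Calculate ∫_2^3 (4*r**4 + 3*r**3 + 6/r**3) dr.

By the power rule, an antiderivative is F(r) = 4*r**5/5 + 3*r**4/4 - 3/r**2.
Then F(3) - F(2) = (15289/60) - (737/20) = 6539/30.

6539/30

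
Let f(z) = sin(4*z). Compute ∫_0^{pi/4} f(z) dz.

1/2

An antiderivative is F(z) = -cos(4*z)/4.
Then F(pi/4) - F(0) = (1/4) - (-1/4) = 1/2.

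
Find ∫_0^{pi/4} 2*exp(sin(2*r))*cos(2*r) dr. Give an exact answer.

-1 + E

Let u = sin(2*r), so du = 2*cos(2*r) dr. When r = 0, u = 0; when r = pi/4, u = 1.
The integral becomes ∫ exp(u) du from 0 to 1, with antiderivative exp(u).
Back in r: F(r) = exp(sin(2*r)).
Then F(pi/4) - F(0) = (E) - (1) = -1 + E.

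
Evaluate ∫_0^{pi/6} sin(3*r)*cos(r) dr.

5/16

Use the identity sin(3*r)cos(r) = [sin(4*r) + sin(2*r)]/2.
An antiderivative is F(r) = -cos(2*r)/4 - cos(4*r)/8.
Then F(pi/6) - F(0) = (-1/16) - (-3/8) = 5/16.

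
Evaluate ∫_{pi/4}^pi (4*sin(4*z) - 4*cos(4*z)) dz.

-2

An antiderivative is F(z) = -sin(4*z) - cos(4*z).
Then F(pi) - F(pi/4) = (-1) - (1) = -2.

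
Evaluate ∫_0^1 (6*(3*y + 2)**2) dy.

78

Let u = 3*y + 2, so du = 3 dy. When y = 0, u = 2; when y = 1, u = 5.
The integral becomes 2·∫ u**2 du from 2 to 5, with antiderivative 2*u**3/3.
Back in y: F(y) = 2*(3*y + 2)**3/3.
Then F(1) - F(0) = (250/3) - (16/3) = 78.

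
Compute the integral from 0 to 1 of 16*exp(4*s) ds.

Let u = 4*s, so du = 4 ds. When s = 0, u = 0; when s = 1, u = 4.
The integral becomes 4·∫ exp(u) du from 0 to 4, with antiderivative 4*exp(u).
Back in s: F(s) = 4*exp(4*s).
Then F(1) - F(0) = (4*exp(4)) - (4) = -4 + 4*exp(4).

-4 + 4*exp(4)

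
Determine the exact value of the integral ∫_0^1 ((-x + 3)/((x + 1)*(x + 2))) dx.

Factor the denominator: x**2 + 3*x + 2 = (x + 2)(x + 1).
Partial fractions: (-x + 3)/((x + 1)*(x + 2)) = -5/(x + 2) + 4/(x + 1).
An antiderivative is F(x) = 4*log(x + 1) - 5*log(x + 2).
Then F(1) - F(0) = (-5*log(3) + 4*log(2)) - (-log(32)) = -5*log(3) + 9*log(2).

-5*log(3) + 9*log(2)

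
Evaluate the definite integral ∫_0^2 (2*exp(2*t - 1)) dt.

Let u = 2*t - 1, so du = 2 dt. When t = 0, u = -1; when t = 2, u = 3.
The integral becomes ∫ exp(u) du from -1 to 3, with antiderivative exp(u).
Back in t: F(t) = exp(2*t - 1).
Then F(2) - F(0) = (exp(3)) - (exp(-1)) = -(1 - exp(4))*exp(-1).

-(1 - exp(4))*exp(-1)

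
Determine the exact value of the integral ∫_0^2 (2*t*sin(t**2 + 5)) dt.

Let u = t**2 + 5, so du = 2*t dt. When t = 0, u = 5; when t = 2, u = 9.
The integral becomes ∫ sin(u) du from 5 to 9, with antiderivative -cos(u).
Back in t: F(t) = -cos(t**2 + 5).
Then F(2) - F(0) = (-cos(9)) - (-cos(5)) = cos(5) - cos(9).

cos(5) - cos(9)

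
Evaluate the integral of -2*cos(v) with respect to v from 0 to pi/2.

An antiderivative is F(v) = -2*sin(v).
Then F(pi/2) - F(0) = (-2) - (0) = -2.

-2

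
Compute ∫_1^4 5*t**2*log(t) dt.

Integrate by parts once (u = ln t, dv = 5*t**2 dt).
An antiderivative is F(t) = 5*t**3*(3*log(t) - 1)/9.
Then F(4) - F(1) = (-320/9 + 640*log(2)/3) - (-5/9) = -35 + 640*log(2)/3.

-35 + 640*log(2)/3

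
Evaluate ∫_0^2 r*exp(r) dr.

1 + exp(2)

Integrate by parts once (u = r, dv = exp(r) dr).
An antiderivative is F(r) = (r - 1)*exp(r).
Then F(2) - F(0) = (exp(2)) - (-1) = 1 + exp(2).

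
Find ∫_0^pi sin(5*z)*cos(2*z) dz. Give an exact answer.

10/21

Use the identity sin(5*z)cos(2*z) = [sin(7*z) + sin(3*z)]/2.
An antiderivative is F(z) = -cos(3*z)/6 - cos(7*z)/14.
Then F(pi) - F(0) = (5/21) - (-5/21) = 10/21.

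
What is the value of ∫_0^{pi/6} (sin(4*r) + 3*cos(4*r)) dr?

3/8 + 3*sqrt(3)/8

An antiderivative is F(r) = 3*sin(4*r)/4 - cos(4*r)/4.
Then F(pi/6) - F(0) = (1/8 + 3*sqrt(3)/8) - (-1/4) = 3/8 + 3*sqrt(3)/8.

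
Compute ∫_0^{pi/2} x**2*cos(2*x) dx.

-pi/4

Integrate by parts twice (u = x^2, dv = cos(2*x) dx).
An antiderivative is F(x) = x**2*sin(2*x)/2 + x*cos(2*x)/2 - sin(2*x)/4.
Then F(pi/2) - F(0) = (-pi/4) - (0) = -pi/4.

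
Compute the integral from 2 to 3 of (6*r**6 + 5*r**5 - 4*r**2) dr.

96335/42

By the power rule, an antiderivative is F(r) = 6*r**7/7 + 5*r**6/6 - 4*r**3/3.
Then F(3) - F(2) = (34245/14) - (3200/21) = 96335/42.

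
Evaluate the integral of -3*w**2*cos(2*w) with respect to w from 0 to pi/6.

-pi/8 - sqrt(3)*pi**2/48 + 3*sqrt(3)/8

Integrate by parts twice (u = w^2, dv = -3*cos(2*w) dw).
An antiderivative is F(w) = -3*w**2*sin(2*w)/2 - 3*w*cos(2*w)/2 + 3*sin(2*w)/4.
Then F(pi/6) - F(0) = (-pi/8 - sqrt(3)*pi**2/48 + 3*sqrt(3)/8) - (0) = -pi/8 - sqrt(3)*pi**2/48 + 3*sqrt(3)/8.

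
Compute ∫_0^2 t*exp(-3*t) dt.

Integrate by parts once (u = t, dv = exp(-3*t) dt).
An antiderivative is F(t) = (-3*t - 1)*exp(-3*t)/9.
Then F(2) - F(0) = (-7*exp(-6)/9) - (-1/9) = (-7 + exp(6))*exp(-6)/9.

(-7 + exp(6))*exp(-6)/9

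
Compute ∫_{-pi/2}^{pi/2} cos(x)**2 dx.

Use the identity cos^2(x) = (1 + cos(2*x))/2.
An antiderivative is F(x) = x/2 + sin(2*x)/4.
Then F(pi/2) - F(-pi/2) = (pi/4) - (-pi/4) = pi/2.

pi/2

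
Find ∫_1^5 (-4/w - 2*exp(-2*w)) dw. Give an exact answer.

An antiderivative is F(w) = -4*log(w) + exp(-2*w).
Then F(5) - F(1) = (-4*log(5) + exp(-10)) - (exp(-2)) = -4*log(5) - exp(-2) + exp(-10).

-4*log(5) - exp(-2) + exp(-10)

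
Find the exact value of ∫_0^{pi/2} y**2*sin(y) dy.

-2 + pi

Integrate by parts twice (u = y^2, dv = sin(y) dy).
An antiderivative is F(y) = -y**2*cos(y) + 2*y*sin(y) + 2*cos(y).
Then F(pi/2) - F(0) = (pi) - (2) = -2 + pi.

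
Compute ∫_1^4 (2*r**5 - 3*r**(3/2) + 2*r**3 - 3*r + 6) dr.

7254/5

By the power rule, an antiderivative is F(r) = r**6/3 - 6*r**(5/2)/5 + r**4/2 - 3*r**2/2 + 6*r.
Then F(4) - F(1) = (21824/15) - (62/15) = 7254/5.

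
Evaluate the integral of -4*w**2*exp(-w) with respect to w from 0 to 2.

-8 + 40*exp(-2)

Integrate by parts twice (u = w^2, dv = -4*exp(-w) dw).
An antiderivative is F(w) = (4*w**2 + 8*w + 8)*exp(-w).
Then F(2) - F(0) = (40*exp(-2)) - (8) = -8 + 40*exp(-2).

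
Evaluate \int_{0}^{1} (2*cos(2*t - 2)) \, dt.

sin(2)

Let u = 2*t - 2, so du = 2 dt. When t = 0, u = -2; when t = 1, u = 0.
The integral becomes ∫ cos(u) du from -2 to 0, with antiderivative sin(u).
Back in t: F(t) = sin(2*t - 2).
Then F(1) - F(0) = (0) - (-sin(2)) = sin(2).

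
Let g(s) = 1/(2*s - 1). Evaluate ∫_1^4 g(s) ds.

log(7)/2

An antiderivative is F(s) = log(2*s - 1)/2.
Then F(4) - F(1) = (log(7)/2) - (0) = log(7)/2.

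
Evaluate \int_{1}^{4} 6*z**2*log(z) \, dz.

Integrate by parts once (u = ln z, dv = 6*z**2 dz).
An antiderivative is F(z) = 2*z**3*(3*log(z) - 1)/3.
Then F(4) - F(1) = (-128/3 + 256*log(2)) - (-2/3) = -42 + 256*log(2).

-42 + 256*log(2)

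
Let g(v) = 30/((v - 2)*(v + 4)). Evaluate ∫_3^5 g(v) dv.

Factor the denominator: v**2 + 2*v - 8 = (v + 4)(v - 2).
Partial fractions: 30/((v - 2)*(v + 4)) = -5/(v + 4) + 5/(v - 2).
An antiderivative is F(v) = 5*log(v - 2) - 5*log(v + 4).
Then F(5) - F(3) = (-5*log(3)) - (-5*log(7)) = -5*log(3) + 5*log(7).

-5*log(3) + 5*log(7)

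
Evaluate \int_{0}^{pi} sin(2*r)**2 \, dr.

pi/2

Use the identity sin^2(2*r) = (1 - cos(4*r))/2.
An antiderivative is F(r) = r/2 - sin(4*r)/8.
Then F(pi) - F(0) = (pi/2) - (0) = pi/2.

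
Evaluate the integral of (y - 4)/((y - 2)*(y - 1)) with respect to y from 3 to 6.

Factor the denominator: y**2 - 3*y + 2 = (y - 1)(y - 2).
Partial fractions: (y - 4)/((y - 2)*(y - 1)) = 3/(y - 1) - 2/(y - 2).
An antiderivative is F(y) = -2*log(y - 2) + 3*log(y - 1).
Then F(6) - F(3) = (-4*log(2) + 3*log(5)) - (log(8)) = -7*log(2) + 3*log(5).

-7*log(2) + 3*log(5)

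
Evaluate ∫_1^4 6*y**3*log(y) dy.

Integrate by parts once (u = ln y, dv = 6*y**3 dy).
An antiderivative is F(y) = 3*y**4*(4*log(y) - 1)/8.
Then F(4) - F(1) = (-96 + 768*log(2)) - (-3/8) = -765/8 + 768*log(2).

-765/8 + 768*log(2)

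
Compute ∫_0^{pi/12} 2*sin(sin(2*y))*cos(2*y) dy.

Let u = sin(2*y), so du = 2*cos(2*y) dy. When y = 0, u = 0; when y = pi/12, u = 1/2.
The integral becomes ∫ sin(u) du from 0 to 1/2, with antiderivative -cos(u).
Back in y: F(y) = -cos(sin(2*y)).
Then F(pi/12) - F(0) = (-cos(1/2)) - (-1) = 1 - cos(1/2).

1 - cos(1/2)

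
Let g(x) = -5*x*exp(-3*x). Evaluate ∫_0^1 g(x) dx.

Integrate by parts once (u = x, dv = -5*exp(-3*x) dx).
An antiderivative is F(x) = (15*x + 5)*exp(-3*x)/9.
Then F(1) - F(0) = (20*exp(-3)/9) - (5/9) = -5/9 + 20*exp(-3)/9.

-5/9 + 20*exp(-3)/9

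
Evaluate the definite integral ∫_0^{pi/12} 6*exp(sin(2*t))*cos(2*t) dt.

-3 + 3*exp(1/2)

Let u = sin(2*t), so du = 2*cos(2*t) dt. When t = 0, u = 0; when t = pi/12, u = 1/2.
The integral becomes 3·∫ exp(u) du from 0 to 1/2, with antiderivative 3*exp(u).
Back in t: F(t) = 3*exp(sin(2*t)).
Then F(pi/12) - F(0) = (3*exp(1/2)) - (3) = -3 + 3*exp(1/2).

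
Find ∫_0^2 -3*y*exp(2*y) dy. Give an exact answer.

Integrate by parts once (u = y, dv = -3*exp(2*y) dy).
An antiderivative is F(y) = (-6*y + 3)*exp(2*y)/4.
Then F(2) - F(0) = (-9*exp(4)/4) - (3/4) = -9*exp(4)/4 - 3/4.

-9*exp(4)/4 - 3/4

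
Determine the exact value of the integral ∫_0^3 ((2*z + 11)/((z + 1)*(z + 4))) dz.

-log(7) + 8*log(2)

Factor the denominator: z**2 + 5*z + 4 = (z + 4)(z + 1).
Partial fractions: (2*z + 11)/((z + 1)*(z + 4)) = -1/(z + 4) + 3/(z + 1).
An antiderivative is F(z) = 3*log(z + 1) - log(z + 4).
Then F(3) - F(0) = (log(64/7)) - (-log(4)) = -log(7) + 8*log(2).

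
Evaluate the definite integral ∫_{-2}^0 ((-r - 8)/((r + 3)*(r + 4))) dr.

-5*log(3) + 4*log(2)

Factor the denominator: r**2 + 7*r + 12 = (r + 4)(r + 3).
Partial fractions: (-r - 8)/((r + 3)*(r + 4)) = 4/(r + 4) - 5/(r + 3).
An antiderivative is F(r) = -5*log(r + 3) + 4*log(r + 4).
Then F(0) - F(-2) = (-5*log(3) + 8*log(2)) - (log(16)) = -5*log(3) + 4*log(2).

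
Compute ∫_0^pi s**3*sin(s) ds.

Integrate by parts 3 times (u = s^3, dv = sin(s) ds).
An antiderivative is F(s) = -s**3*cos(s) + 3*s**2*sin(s) + 6*s*cos(s) - 6*sin(s).
Then F(pi) - F(0) = (pi*(-6 + pi**2)) - (0) = pi*(-6 + pi**2).

pi*(-6 + pi**2)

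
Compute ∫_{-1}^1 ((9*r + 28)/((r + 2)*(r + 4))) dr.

log(3) + 4*log(5)

Factor the denominator: r**2 + 6*r + 8 = (r + 4)(r + 2).
Partial fractions: (9*r + 28)/((r + 2)*(r + 4)) = 4/(r + 4) + 5/(r + 2).
An antiderivative is F(r) = 5*log(r + 2) + 4*log(r + 4).
Then F(1) - F(-1) = (5*log(3) + 4*log(5)) - (log(81)) = log(3) + 4*log(5).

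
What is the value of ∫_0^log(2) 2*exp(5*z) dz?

Let u = exp(z), so du = exp(z) dz. When z = 0, u = 1; when z = log(2), u = 2.
The integral becomes 2·∫ u**4 du from 1 to 2, with antiderivative 2*u**5/5.
Back in z: F(z) = 2*exp(5*z)/5.
Then F(log(2)) - F(0) = (64/5) - (2/5) = 62/5.

62/5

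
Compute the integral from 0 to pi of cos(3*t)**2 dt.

Use the identity cos^2(3*t) = (1 + cos(6*t))/2.
An antiderivative is F(t) = t/2 + sin(6*t)/12.
Then F(pi) - F(0) = (pi/2) - (0) = pi/2.

pi/2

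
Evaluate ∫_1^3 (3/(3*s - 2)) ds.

An antiderivative is F(s) = log(3*s - 2).
Then F(3) - F(1) = (log(7)) - (0) = log(7).

log(7)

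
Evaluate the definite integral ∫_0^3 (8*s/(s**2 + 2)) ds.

Let u = s**2 + 2, so du = 2*s ds. When s = 0, u = 2; when s = 3, u = 11.
The integral becomes 4·∫ 1/u du from 2 to 11, with antiderivative 4*log(u).
Back in s: F(s) = 4*log(s**2 + 2).
Then F(3) - F(0) = (4*log(11)) - (log(16)) = -4*log(2) + 4*log(11).

-4*log(2) + 4*log(11)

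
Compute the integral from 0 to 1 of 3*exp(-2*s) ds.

3/2 - 3*exp(-2)/2

An antiderivative is F(s) = -3*exp(-2*s)/2.
Then F(1) - F(0) = (-3*exp(-2)/2) - (-3/2) = 3/2 - 3*exp(-2)/2.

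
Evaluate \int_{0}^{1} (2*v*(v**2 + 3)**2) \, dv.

37/3

Let u = v**2 + 3, so du = 2*v dv. When v = 0, u = 3; when v = 1, u = 4.
The integral becomes ∫ u**2 du from 3 to 4, with antiderivative u**3/3.
Back in v: F(v) = (v**2 + 3)**3/3.
Then F(1) - F(0) = (64/3) - (9) = 37/3.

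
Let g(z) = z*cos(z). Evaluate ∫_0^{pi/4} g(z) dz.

-1 + sqrt(2)*pi/8 + sqrt(2)/2

Integrate by parts once (u = z, dv = cos(z) dz).
An antiderivative is F(z) = z*sin(z) + cos(z).
Then F(pi/4) - F(0) = (sqrt(2)*(pi + 4)/8) - (1) = -1 + sqrt(2)*pi/8 + sqrt(2)/2.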